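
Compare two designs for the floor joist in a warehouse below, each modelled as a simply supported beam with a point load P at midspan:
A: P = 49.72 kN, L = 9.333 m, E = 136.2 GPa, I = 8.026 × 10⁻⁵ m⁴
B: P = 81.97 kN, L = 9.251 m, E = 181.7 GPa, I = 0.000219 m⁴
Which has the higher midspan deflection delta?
Model: a simply supported beam with a point load P at midspan, so delta = (P·L^3) / (48·E·I) (SI units).
  A: delta = (49720 × 9.333^3) / (48 × (1.362 × 10¹¹) × (8.026 × 10⁻⁵)) = 0.07703 m = 77.03 mm
  B: delta = (81970 × 9.251^3) / (48 × (1.817 × 10¹¹) × 0.000219) = 0.03398 m = 33.98 mm
77.03 mm > 33.98 mm, so A is larger.
Final answer: A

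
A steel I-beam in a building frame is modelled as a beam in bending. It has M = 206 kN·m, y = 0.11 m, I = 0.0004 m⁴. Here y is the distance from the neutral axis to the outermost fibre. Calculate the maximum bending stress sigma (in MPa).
Model: a beam in bending, so sigma = (M·y) / I.
Convert to SI units:
  M = 206 kN·m = 206000 N·m
Substitute:
  sigma = (206000 × 0.11) / 0.0004
  sigma = 5.665 × 10⁷ Pa
Convert: sigma = 5.665 × 10⁷ Pa = 56.65 MPa
Final answer: sigma = 56.65 MPa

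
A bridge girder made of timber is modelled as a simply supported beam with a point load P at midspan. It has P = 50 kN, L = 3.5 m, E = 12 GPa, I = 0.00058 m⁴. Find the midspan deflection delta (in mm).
Model: a simply supported beam with a point load P at midspan, so delta = (P·L^3) / (48·E·I).
Convert to SI units:
  P = 50 kN = 50000 N
  E = 12 GPa = 1.2 × 10¹⁰ Pa
Substitute:
  delta = (50000 × 3.5^3) / (48 × (1.2 × 10¹⁰) × 0.00058)
  delta = 0.006417 m
Convert: delta = 0.006417 m = 6.417 mm
Final answer: delta = 6.417 mm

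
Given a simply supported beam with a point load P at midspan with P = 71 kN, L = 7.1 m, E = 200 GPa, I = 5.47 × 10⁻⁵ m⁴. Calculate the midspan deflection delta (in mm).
Model: a simply supported beam with a point load P at midspan, so delta = (P·L^3) / (48·E·I).
Convert to SI units:
  P = 71 kN = 71000 N
  E = 200 GPa = 2 × 10¹¹ Pa
Substitute:
  delta = (71000 × 7.1^3) / (48 × (2 × 10¹¹) × (5.47 × 10⁻⁵))
  delta = 0.04839 m
Convert: delta = 0.04839 m = 48.39 mm
Final answer: delta = 48.39 mm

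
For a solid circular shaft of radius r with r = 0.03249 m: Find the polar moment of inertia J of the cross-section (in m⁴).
Model: a solid circular shaft of radius r, so J = (π·r^4) / 2.
Substitute:
  J = (π × 0.03249^4) / 2
  J = 1.75 × 10⁻⁶ m⁴
Final answer: J = 1.75 × 10⁻⁶ m⁴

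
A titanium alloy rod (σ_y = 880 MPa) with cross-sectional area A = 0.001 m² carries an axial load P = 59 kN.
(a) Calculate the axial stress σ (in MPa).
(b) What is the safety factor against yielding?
(a) Axial stress σ = P/A. Convert P = 59 kN = 59000 N.
  σ = 59000 / 0.001 = 5.9 × 10⁷ Pa = 59 MPa
(b) Safety factor SF = σ_y/σ = 880 / 59 = 14.92
Final answer: (a) σ = 59 MPa, (b) SF = 14.92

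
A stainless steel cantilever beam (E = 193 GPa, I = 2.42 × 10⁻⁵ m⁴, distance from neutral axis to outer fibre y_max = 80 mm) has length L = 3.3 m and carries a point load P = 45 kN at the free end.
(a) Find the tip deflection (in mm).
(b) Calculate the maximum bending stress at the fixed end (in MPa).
(a) Tip deflection of a cantilever with an end point load: δ = P·L^3 / (3·E·I). Convert P = 45 kN = 45000 N, E = 193 GPa = 1.93 × 10¹¹ Pa.
  δ = (45000 × 3.3^3) / (3 × (1.93 × 10¹¹) × (2.42 × 10⁻⁵)) = 0.1154 m = 115.4 mm
(b) Maximum bending moment at the fixed end: M = P·L = 45000 × 3.3 = 148500 N·m. Convert y_max = 80 mm = 0.08 m.
  σ = M·y_max / I = (148500 × 0.08) / (2.42 × 10⁻⁵) = 4.909 × 10⁸ Pa = 490.9 MPa
Final answer: (a) δ = 115.4 mm, (b) σ = 490.9 MPa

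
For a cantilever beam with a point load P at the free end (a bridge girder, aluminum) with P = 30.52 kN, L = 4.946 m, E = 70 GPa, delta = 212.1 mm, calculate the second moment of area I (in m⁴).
Model: a cantilever beam with a point load P at the free end, so delta = (P·L^3) / (3·E·I).
Solve for I: I = (P·L^3) / (3·delta·E).
Convert to SI units:
  P = 30.52 kN = 30520 N
  E = 70 GPa = 7 × 10¹⁰ Pa
  delta = 212.1 mm = 0.2121 m
Substitute:
  I = (30520 × 4.946^3) / (3 × 0.2121 × (7 × 10¹⁰))
  I = 8.291 × 10⁻⁵ m⁴
Final answer: I = 8.291 × 10⁻⁵ m⁴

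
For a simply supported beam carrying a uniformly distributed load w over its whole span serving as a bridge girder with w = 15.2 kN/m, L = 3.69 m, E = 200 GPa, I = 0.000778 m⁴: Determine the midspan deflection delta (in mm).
Model: a simply supported beam carrying a uniformly distributed load w over its whole span, so delta = (5·w·L^4) / (384·E·I).
Convert to SI units:
  w = 15.2 kN/m = 15200 N/m
  E = 200 GPa = 2 × 10¹¹ Pa
Substitute:
  delta = (5 × 15200 × 3.69^4) / (384 × (2 × 10¹¹) × 0.000778)
  delta = 0.0002358 m
Convert: delta = 0.0002358 m = 0.2358 mm
Final answer: delta = 0.2358 mm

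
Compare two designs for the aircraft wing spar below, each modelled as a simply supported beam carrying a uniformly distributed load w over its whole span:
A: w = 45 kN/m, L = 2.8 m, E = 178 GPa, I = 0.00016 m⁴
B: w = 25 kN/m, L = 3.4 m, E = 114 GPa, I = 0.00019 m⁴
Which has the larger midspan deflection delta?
Model: a simply supported beam carrying a uniformly distributed load w over its whole span, so delta = (5·w·L^4) / (384·E·I) (SI units).
  A: delta = (5 × 45000 × 2.8^4) / (384 × (1.78 × 10¹¹) × 0.00016) = 0.001265 m = 1.265 mm
  B: delta = (5 × 25000 × 3.4^4) / (384 × (1.14 × 10¹¹) × 0.00019) = 0.002008 m = 2.008 mm
2.008 mm > 1.265 mm, so B is larger.
Final answer: B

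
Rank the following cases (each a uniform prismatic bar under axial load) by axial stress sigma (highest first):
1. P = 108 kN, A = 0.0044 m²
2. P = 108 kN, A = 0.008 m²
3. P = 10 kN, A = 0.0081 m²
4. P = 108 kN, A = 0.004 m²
Model: a uniform prismatic bar under axial load, so sigma = P / A (SI units).
  Case 1: sigma = 108000 / 0.0044 = 2.455 × 10⁷ Pa = 24.55 MPa
  Case 2: sigma = 108000 / 0.008 = 1.35 × 10⁷ Pa = 13.5 MPa
  Case 3: sigma = 10000 / 0.0081 = 1.235 × 10⁶ Pa = 1.235 MPa
  Case 4: sigma = 108000 / 0.004 = 2.7 × 10⁷ Pa = 27 MPa
Ordering: 27 MPa (case 4) > 24.55 MPa (case 1) > 13.5 MPa (case 2) > 1.235 MPa (case 3)
Final answer: 4, 1, 2, 3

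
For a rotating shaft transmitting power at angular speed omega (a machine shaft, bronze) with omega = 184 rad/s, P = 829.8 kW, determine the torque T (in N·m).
Model: a rotating shaft transmitting power at angular speed omega, so P = T·omega.
Solve for T: T = P / omega.
Convert to SI units:
  P = 829.8 kW = 829800 W
Substitute:
  T = 829800 / 184
  T = 4510 N·m
Final answer: T = 4510 N·m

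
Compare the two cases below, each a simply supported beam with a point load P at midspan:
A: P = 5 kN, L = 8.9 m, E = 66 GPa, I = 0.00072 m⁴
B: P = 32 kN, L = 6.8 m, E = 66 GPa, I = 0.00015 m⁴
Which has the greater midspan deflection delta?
Model: a simply supported beam with a point load P at midspan, so delta = (P·L^3) / (48·E·I) (SI units).
  A: delta = (5000 × 8.9^3) / (48 × (6.6 × 10¹⁰) × 0.00072) = 0.001545 m = 1.545 mm
  B: delta = (32000 × 6.8^3) / (48 × (6.6 × 10¹⁰) × 0.00015) = 0.02117 m = 21.17 mm
21.17 mm > 1.545 mm, so B is larger.
Final answer: B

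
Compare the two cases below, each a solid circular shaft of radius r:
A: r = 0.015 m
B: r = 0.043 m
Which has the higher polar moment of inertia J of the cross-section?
Model: a solid circular shaft of radius r, so J = (π·r^4) / 2 (SI units).
  A: J = (π × 0.015^4) / 2 = 7.952 × 10⁻⁸ m⁴
  B: J = (π × 0.043^4) / 2 = 5.37 × 10⁻⁶ m⁴
5.37 × 10⁻⁶ m⁴ > 7.952 × 10⁻⁸ m⁴, so B is larger.
Final answer: B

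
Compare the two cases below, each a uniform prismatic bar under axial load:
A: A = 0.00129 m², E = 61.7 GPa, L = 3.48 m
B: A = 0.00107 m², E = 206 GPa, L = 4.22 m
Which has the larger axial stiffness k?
Model: a uniform prismatic bar under axial load, so k = (A·E) / L (SI units).
  A: k = (0.00129 × (6.17 × 10¹⁰)) / 3.48 = 2.287 × 10⁷ N/m = 22.87 MN/m
  B: k = (0.00107 × (2.06 × 10¹¹)) / 4.22 = 5.223 × 10⁷ N/m = 52.23 MN/m
52.23 MN/m > 22.87 MN/m, so B is larger.
Final answer: B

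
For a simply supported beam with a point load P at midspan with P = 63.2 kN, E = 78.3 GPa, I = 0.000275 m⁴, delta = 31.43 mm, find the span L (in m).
Model: a simply supported beam with a point load P at midspan, so delta = (P·L^3) / (48·E·I).
Solve for L: L = ((48·delta·E·I) / P)^(1/3).
Convert to SI units:
  P = 63.2 kN = 63200 N
  E = 78.3 GPa = 7.83 × 10¹⁰ Pa
  delta = 31.43 mm = 0.03143 m
Substitute:
  L = ((48 × 0.03143 × (7.83 × 10¹⁰) × 0.000275) / 63200)^(1/3)
  L = 8.01 m
Final answer: L = 8.01 m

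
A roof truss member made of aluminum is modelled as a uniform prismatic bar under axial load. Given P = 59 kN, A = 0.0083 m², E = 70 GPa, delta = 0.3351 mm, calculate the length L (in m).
Model: a uniform prismatic bar under axial load, so delta = (P·L) / (A·E).
Solve for L: L = (delta·A·E) / P.
Convert to SI units:
  P = 59 kN = 59000 N
  E = 70 GPa = 7 × 10¹⁰ Pa
  delta = 0.3351 mm = 0.0003351 m
Substitute:
  L = (0.0003351 × 0.0083 × (7 × 10¹⁰)) / 59000
  L = 3.3 m
Final answer: L = 3.3 m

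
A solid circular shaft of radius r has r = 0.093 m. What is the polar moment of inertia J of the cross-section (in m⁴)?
Model: a solid circular shaft of radius r, so J = (π·r^4) / 2.
Substitute:
  J = (π × 0.093^4) / 2
  J = 0.0001175 m⁴
Final answer: J = 0.0001175 m⁴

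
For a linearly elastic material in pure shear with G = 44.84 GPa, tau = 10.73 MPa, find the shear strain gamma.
Model: a linearly elastic material in pure shear, so tau = G·gamma.
Solve for gamma: gamma = tau / G.
Convert to SI units:
  G = 44.84 GPa = 4.484 × 10¹⁰ Pa
  tau = 10.73 MPa = 1.073 × 10⁷ Pa
Substitute:
  gamma = (1.073 × 10⁷) / (4.484 × 10¹⁰)
  gamma = 0.0002393
Final answer: gamma = 0.0002393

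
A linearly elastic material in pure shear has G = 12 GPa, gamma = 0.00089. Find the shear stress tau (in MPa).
Model: a linearly elastic material in pure shear, so tau = G·gamma.
Convert to SI units:
  G = 12 GPa = 1.2 × 10¹⁰ Pa
Substitute:
  tau = (1.2 × 10¹⁰) × 0.00089
  tau = 1.068 × 10⁷ Pa
Convert: tau = 1.068 × 10⁷ Pa = 10.68 MPa
Final answer: tau = 10.68 MPa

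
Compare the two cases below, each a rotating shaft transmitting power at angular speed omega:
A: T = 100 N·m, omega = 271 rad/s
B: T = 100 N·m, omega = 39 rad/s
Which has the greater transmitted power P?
Model: a rotating shaft transmitting power at angular speed omega, so P = T·omega (SI units).
  A: P = 100 × 271 = 27100 W = 27.1 kW
  B: P = 100 × 39 = 3900 W = 3.9 kW
27.1 kW > 3.9 kW, so A is larger.
Final answer: A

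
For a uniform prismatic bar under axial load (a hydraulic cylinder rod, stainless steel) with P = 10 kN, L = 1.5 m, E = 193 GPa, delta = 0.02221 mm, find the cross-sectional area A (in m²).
Model: a uniform prismatic bar under axial load, so delta = (P·L) / (A·E).
Solve for A: A = (P·L) / (delta·E).
Convert to SI units:
  P = 10 kN = 10000 N
  E = 193 GPa = 1.93 × 10¹¹ Pa
  delta = 0.02221 mm = 2.221 × 10⁻⁵ m
Substitute:
  A = (10000 × 1.5) / ((2.221 × 10⁻⁵) × (1.93 × 10¹¹))
  A = 0.003499 m²
Final answer: A = 0.003499 m²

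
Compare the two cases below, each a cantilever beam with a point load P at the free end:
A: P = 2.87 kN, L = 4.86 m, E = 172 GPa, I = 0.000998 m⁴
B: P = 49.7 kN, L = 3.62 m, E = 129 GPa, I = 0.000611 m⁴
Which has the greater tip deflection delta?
Model: a cantilever beam with a point load P at the free end, so delta = (P·L^3) / (3·E·I) (SI units).
  A: delta = (2870 × 4.86^3) / (3 × (1.72 × 10¹¹) × 0.000998) = 0.0006398 m = 0.6398 mm
  B: delta = (49700 × 3.62^3) / (3 × (1.29 × 10¹¹) × 0.000611) = 0.009971 m = 9.971 mm
9.971 mm > 0.6398 mm, so B is larger.
Final answer: B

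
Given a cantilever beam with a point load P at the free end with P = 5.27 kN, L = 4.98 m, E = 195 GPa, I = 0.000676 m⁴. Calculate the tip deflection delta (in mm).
Model: a cantilever beam with a point load P at the free end, so delta = (P·L^3) / (3·E·I).
Convert to SI units:
  P = 5.27 kN = 5270 N
  E = 195 GPa = 1.95 × 10¹¹ Pa
Substitute:
  delta = (5270 × 4.98^3) / (3 × (1.95 × 10¹¹) × 0.000676)
  delta = 0.001646 m
Convert: delta = 0.001646 m = 1.646 mm
Final answer: delta = 1.646 mm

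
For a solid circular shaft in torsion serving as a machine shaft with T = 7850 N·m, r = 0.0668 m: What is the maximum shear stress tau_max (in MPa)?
Model: a solid circular shaft in torsion, so tau_max = (2·T) / (π·r^3).
Substitute:
  tau_max = (2 × 7850) / (π × 0.0668^3)
  tau_max = 1.677 × 10⁷ Pa
Convert: tau_max = 1.677 × 10⁷ Pa = 16.77 MPa
Final answer: tau_max = 16.77 MPa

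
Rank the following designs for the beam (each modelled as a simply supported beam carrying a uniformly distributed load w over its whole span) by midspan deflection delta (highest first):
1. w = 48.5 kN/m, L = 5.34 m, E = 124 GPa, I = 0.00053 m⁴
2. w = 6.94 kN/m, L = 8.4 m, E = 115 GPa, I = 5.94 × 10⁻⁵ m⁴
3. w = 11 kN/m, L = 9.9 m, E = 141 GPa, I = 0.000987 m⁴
Model: a simply supported beam carrying a uniformly distributed load w over its whole span, so delta = (5·w·L^4) / (384·E·I) (SI units).
  Case 1: delta = (5 × 48500 × 5.34^4) / (384 × (1.24 × 10¹¹) × 0.00053) = 0.007814 m = 7.814 mm
  Case 2: delta = (5 × 6940 × 8.4^4) / (384 × (1.15 × 10¹¹) × (5.94 × 10⁻⁵)) = 0.06586 m = 65.86 mm
  Case 3: delta = (5 × 11000 × 9.9^4) / (384 × (1.41 × 10¹¹) × 0.000987) = 0.009886 m = 9.886 mm
Ordering: 65.86 mm (case 2) > 9.886 mm (case 3) > 7.814 mm (case 1)
Final answer: 2, 3, 1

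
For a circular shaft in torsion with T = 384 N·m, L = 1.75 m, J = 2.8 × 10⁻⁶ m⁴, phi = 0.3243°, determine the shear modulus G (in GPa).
Model: a circular shaft in torsion, so phi = (T·L) / (G·J).
Solve for G: G = (T·L) / (phi·J).
Convert to SI units:
  phi = 0.3243° = 0.00566 rad
Substitute:
  G = (384 × 1.75) / (0.00566 × (2.8 × 10⁻⁶))
  G = 4.24 × 10¹⁰ Pa
Convert: G = 4.24 × 10¹⁰ Pa = 42.4 GPa
Final answer: G = 42.4 GPa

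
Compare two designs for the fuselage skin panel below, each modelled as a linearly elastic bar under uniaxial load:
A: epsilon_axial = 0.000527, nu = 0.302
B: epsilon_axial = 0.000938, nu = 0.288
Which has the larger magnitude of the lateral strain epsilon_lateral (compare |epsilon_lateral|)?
Model: a linearly elastic bar under uniaxial load, so epsilon_lateral = -nu·epsilon_axial (SI units).
  A: epsilon_lateral = -(0.302 × 0.000527) = -0.0001592
  B: epsilon_lateral = -(0.288 × 0.000938) = -0.0002701
|epsilon_lateral|: A = 0.0001592, B = 0.0002701, so B is larger in magnitude.
Final answer: B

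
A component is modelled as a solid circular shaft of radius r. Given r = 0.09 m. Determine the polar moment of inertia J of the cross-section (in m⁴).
Model: a solid circular shaft of radius r, so J = (π·r^4) / 2.
Substitute:
  J = (π × 0.09^4) / 2
  J = 0.0001031 m⁴
Final answer: J = 0.0001031 m⁴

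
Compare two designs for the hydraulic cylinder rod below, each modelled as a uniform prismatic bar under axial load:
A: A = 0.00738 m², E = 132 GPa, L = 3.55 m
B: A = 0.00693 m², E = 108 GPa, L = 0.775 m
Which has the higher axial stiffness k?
Model: a uniform prismatic bar under axial load, so k = (A·E) / L (SI units).
  A: k = (0.00738 × (1.32 × 10¹¹)) / 3.55 = 2.744 × 10⁸ N/m = 274.4 MN/m
  B: k = (0.00693 × (1.08 × 10¹¹)) / 0.775 = 9.657 × 10⁸ N/m = 965.7 MN/m
965.7 MN/m > 274.4 MN/m, so B is larger.
Final answer: B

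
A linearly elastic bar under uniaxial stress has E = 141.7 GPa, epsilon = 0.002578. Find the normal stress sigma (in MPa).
Model: a linearly elastic bar under uniaxial stress, so sigma = E·epsilon.
Convert to SI units:
  E = 141.7 GPa = 1.417 × 10¹¹ Pa
Substitute:
  sigma = (1.417 × 10¹¹) × 0.002578
  sigma = 3.653 × 10⁸ Pa
Convert: sigma = 3.653 × 10⁸ Pa = 365.3 MPa
Final answer: sigma = 365.3 MPa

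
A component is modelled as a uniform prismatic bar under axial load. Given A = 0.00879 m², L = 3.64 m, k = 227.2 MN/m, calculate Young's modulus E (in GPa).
Model: a uniform prismatic bar under axial load, so k = (A·E) / L.
Solve for E: E = (k·L) / A.
Convert to SI units:
  k = 227.2 MN/m = 2.272 × 10⁸ N/m
Substitute:
  E = ((2.272 × 10⁸) × 3.64) / 0.00879
  E = 9.409 × 10¹⁰ Pa
Convert: E = 9.409 × 10¹⁰ Pa = 94.09 GPa
Final answer: E = 94.09 GPa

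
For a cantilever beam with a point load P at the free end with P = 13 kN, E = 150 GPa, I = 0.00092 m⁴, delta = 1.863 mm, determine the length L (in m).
Model: a cantilever beam with a point load P at the free end, so delta = (P·L^3) / (3·E·I).
Solve for L: L = ((3·delta·E·I) / P)^(1/3).
Convert to SI units:
  P = 13 kN = 13000 N
  E = 150 GPa = 1.5 × 10¹¹ Pa
  delta = 1.863 mm = 0.001863 m
Substitute:
  L = ((3 × 0.001863 × (1.5 × 10¹¹) × 0.00092) / 13000)^(1/3)
  L = 3.9 m
Final answer: L = 3.9 m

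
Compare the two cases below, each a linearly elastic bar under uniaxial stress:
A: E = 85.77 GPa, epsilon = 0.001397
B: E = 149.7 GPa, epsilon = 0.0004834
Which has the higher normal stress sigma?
Model: a linearly elastic bar under uniaxial stress, so sigma = E·epsilon (SI units).
  A: sigma = (8.577 × 10¹⁰) × 0.001397 = 1.198 × 10⁸ Pa = 119.8 MPa
  B: sigma = (1.497 × 10¹¹) × 0.0004834 = 7.236 × 10⁷ Pa = 72.36 MPa
119.8 MPa > 72.36 MPa, so A is larger.
Final answer: A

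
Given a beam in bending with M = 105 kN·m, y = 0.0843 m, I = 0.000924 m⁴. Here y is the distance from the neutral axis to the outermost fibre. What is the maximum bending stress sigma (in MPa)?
Model: a beam in bending, so sigma = (M·y) / I.
Convert to SI units:
  M = 105 kN·m = 105000 N·m
Substitute:
  sigma = (105000 × 0.0843) / 0.000924
  sigma = 9.58 × 10⁶ Pa
Convert: sigma = 9.58 × 10⁶ Pa = 9.58 MPa
Final answer: sigma = 9.58 MPa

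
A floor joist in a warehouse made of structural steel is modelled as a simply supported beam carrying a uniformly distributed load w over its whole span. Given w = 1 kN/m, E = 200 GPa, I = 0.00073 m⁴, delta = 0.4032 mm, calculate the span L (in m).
Model: a simply supported beam carrying a uniformly distributed load w over its whole span, so delta = (5·w·L^4) / (384·E·I).
Solve for L: L = ((384·delta·E·I) / (5·w))^(1/4).
Convert to SI units:
  w = 1 kN/m = 1000 N/m
  E = 200 GPa = 2 × 10¹¹ Pa
  delta = 0.4032 mm = 0.0004032 m
Substitute:
  L = ((384 × 0.0004032 × (2 × 10¹¹) × 0.00073) / (5 × 1000))^(1/4)
  L = 8.2 m
Final answer: L = 8.2 m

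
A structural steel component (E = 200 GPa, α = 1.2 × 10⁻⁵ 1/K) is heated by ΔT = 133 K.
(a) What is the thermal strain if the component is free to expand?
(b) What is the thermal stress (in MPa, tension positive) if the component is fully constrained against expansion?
(a) Free thermal strain ε_th = α·ΔT = (1.2 × 10⁻⁵) × 133 = 0.001596
(b) Fully constrained, the expansion is suppressed, so σ = -E·α·ΔT. Convert E = 200 GPa = 2 × 10¹¹ Pa.
  σ = -(2 × 10¹¹) × (1.2 × 10⁻⁵) × 133 = -3.192 × 10⁸ Pa = -319.2 MPa (compressive)
Final answer: (a) ε_th = 0.001596, (b) σ = -319.2 MPa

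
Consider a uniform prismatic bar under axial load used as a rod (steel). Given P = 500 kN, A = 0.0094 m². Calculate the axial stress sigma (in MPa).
Model: a uniform prismatic bar under axial load, so sigma = P / A.
Convert to SI units:
  P = 500 kN = 500000 N
Substitute:
  sigma = 500000 / 0.0094
  sigma = 5.319 × 10⁷ Pa
Convert: sigma = 5.319 × 10⁷ Pa = 53.19 MPa
Final answer: sigma = 53.19 MPa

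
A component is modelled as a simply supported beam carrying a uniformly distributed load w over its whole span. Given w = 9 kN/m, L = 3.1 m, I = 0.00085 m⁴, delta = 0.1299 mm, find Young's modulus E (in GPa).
Model: a simply supported beam carrying a uniformly distributed load w over its whole span, so delta = (5·w·L^4) / (384·E·I).
Solve for E: E = (5·w·L^4) / (384·delta·I).
Convert to SI units:
  w = 9 kN/m = 9000 N/m
  delta = 0.1299 mm = 0.0001299 m
Substitute:
  E = (5 × 9000 × 3.1^4) / (384 × 0.0001299 × 0.00085)
  E = 9.802 × 10¹⁰ Pa
Convert: E = 9.802 × 10¹⁰ Pa = 98.02 GPa
Final answer: E = 98.02 GPa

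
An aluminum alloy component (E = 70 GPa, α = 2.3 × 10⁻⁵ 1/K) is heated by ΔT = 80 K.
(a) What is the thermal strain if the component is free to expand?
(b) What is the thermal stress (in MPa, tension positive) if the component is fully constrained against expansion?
(a) Free thermal strain ε_th = α·ΔT = (2.3 × 10⁻⁵) × 80 = 0.00184
(b) Fully constrained, the expansion is suppressed, so σ = -E·α·ΔT. Convert E = 70 GPa = 7 × 10¹⁰ Pa.
  σ = -(7 × 10¹⁰) × (2.3 × 10⁻⁵) × 80 = -1.288 × 10⁸ Pa = -128.8 MPa (compressive)
Final answer: (a) ε_th = 0.00184, (b) σ = -128.8 MPa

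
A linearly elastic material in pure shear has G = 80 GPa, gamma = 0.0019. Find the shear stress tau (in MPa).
Model: a linearly elastic material in pure shear, so tau = G·gamma.
Convert to SI units:
  G = 80 GPa = 8 × 10¹⁰ Pa
Substitute:
  tau = (8 × 10¹⁰) × 0.0019
  tau = 1.52 × 10⁸ Pa
Convert: tau = 1.52 × 10⁸ Pa = 152 MPa
Final answer: tau = 152 MPa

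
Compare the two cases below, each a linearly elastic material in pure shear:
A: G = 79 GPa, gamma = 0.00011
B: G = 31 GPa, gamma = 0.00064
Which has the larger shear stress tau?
Model: a linearly elastic material in pure shear, so tau = G·gamma (SI units).
  A: tau = (7.9 × 10¹⁰) × 0.00011 = 8.69 × 10⁶ Pa = 8.69 MPa
  B: tau = (3.1 × 10¹⁰) × 0.00064 = 1.984 × 10⁷ Pa = 19.84 MPa
19.84 MPa > 8.69 MPa, so B is larger.
Final answer: B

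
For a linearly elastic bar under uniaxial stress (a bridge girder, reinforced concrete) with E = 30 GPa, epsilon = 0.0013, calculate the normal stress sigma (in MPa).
Model: a linearly elastic bar under uniaxial stress, so epsilon = sigma / E.
Solve for sigma: sigma = epsilon·E.
Convert to SI units:
  E = 30 GPa = 3 × 10¹⁰ Pa
Substitute:
  sigma = 0.0013 × (3 × 10¹⁰)
  sigma = 3.9 × 10⁷ Pa
Convert: sigma = 3.9 × 10⁷ Pa = 39 MPa
Final answer: sigma = 39 MPa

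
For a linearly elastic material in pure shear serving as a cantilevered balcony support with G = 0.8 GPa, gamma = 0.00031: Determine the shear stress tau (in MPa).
Model: a linearly elastic material in pure shear, so tau = G·gamma.
Convert to SI units:
  G = 0.8 GPa = 8 × 10⁸ Pa
Substitute:
  tau = (8 × 10⁸) × 0.00031
  tau = 248000 Pa
Convert: tau = 248000 Pa = 0.248 MPa
Final answer: tau = 0.248 MPa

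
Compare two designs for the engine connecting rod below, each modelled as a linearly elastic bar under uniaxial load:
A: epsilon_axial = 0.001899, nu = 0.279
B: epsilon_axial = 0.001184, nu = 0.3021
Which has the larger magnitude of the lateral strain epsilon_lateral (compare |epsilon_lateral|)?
Model: a linearly elastic bar under uniaxial load, so epsilon_lateral = -nu·epsilon_axial (SI units).
  A: epsilon_lateral = -(0.279 × 0.001899) = -0.0005298
  B: epsilon_lateral = -(0.3021 × 0.001184) = -0.0003577
|epsilon_lateral|: A = 0.0005298, B = 0.0003577, so A is larger in magnitude.
Final answer: A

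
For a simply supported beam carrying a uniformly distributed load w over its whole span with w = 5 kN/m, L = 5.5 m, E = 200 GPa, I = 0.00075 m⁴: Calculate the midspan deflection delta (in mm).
Model: a simply supported beam carrying a uniformly distributed load w over its whole span, so delta = (5·w·L^4) / (384·E·I).
Convert to SI units:
  w = 5 kN/m = 5000 N/m
  E = 200 GPa = 2 × 10¹¹ Pa
Substitute:
  delta = (5 × 5000 × 5.5^4) / (384 × (2 × 10¹¹) × 0.00075)
  delta = 0.0003972 m
Convert: delta = 0.0003972 m = 0.3972 mm
Final answer: delta = 0.3972 mm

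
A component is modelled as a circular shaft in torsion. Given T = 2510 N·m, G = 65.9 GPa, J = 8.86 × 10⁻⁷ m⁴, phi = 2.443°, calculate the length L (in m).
Model: a circular shaft in torsion, so phi = (T·L) / (G·J).
Solve for L: L = (phi·G·J) / T.
Convert to SI units:
  G = 65.9 GPa = 6.59 × 10¹⁰ Pa
  phi = 2.443° = 0.04264 rad
Substitute:
  L = (0.04264 × (6.59 × 10¹⁰) × (8.86 × 10⁻⁷)) / 2510
  L = 0.9919 m
Final answer: L = 0.9919 m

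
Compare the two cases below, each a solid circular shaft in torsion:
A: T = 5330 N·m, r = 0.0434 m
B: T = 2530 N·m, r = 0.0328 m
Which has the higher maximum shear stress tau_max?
Model: a solid circular shaft in torsion, so tau_max = (2·T) / (π·r^3) (SI units).
  A: tau_max = (2 × 5330) / (π × 0.0434^3) = 4.151 × 10⁷ Pa = 41.51 MPa
  B: tau_max = (2 × 2530) / (π × 0.0328^3) = 4.564 × 10⁷ Pa = 45.64 MPa
45.64 MPa > 41.51 MPa, so B is larger.
Final answer: B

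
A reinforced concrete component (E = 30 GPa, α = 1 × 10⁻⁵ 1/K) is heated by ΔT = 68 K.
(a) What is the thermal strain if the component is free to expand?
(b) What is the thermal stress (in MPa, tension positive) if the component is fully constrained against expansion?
(a) Free thermal strain ε_th = α·ΔT = (1 × 10⁻⁵) × 68 = 0.00068
(b) Fully constrained, the expansion is suppressed, so σ = -E·α·ΔT. Convert E = 30 GPa = 3 × 10¹⁰ Pa.
  σ = -(3 × 10¹⁰) × (1 × 10⁻⁵) × 68 = -2.04 × 10⁷ Pa = -20.4 MPa (compressive)
Final answer: (a) ε_th = 0.00068, (b) σ = -20.4 MPa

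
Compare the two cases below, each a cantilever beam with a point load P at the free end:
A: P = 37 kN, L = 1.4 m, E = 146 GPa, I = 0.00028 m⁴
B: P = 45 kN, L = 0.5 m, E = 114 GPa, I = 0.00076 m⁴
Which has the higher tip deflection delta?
Model: a cantilever beam with a point load P at the free end, so delta = (P·L^3) / (3·E·I) (SI units).
  A: delta = (37000 × 1.4^3) / (3 × (1.46 × 10¹¹) × 0.00028) = 0.0008279 m = 0.8279 mm
  B: delta = (45000 × 0.5^3) / (3 × (1.14 × 10¹¹) × 0.00076) = 2.164 × 10⁻⁵ m = 0.02164 mm
0.8279 mm > 0.02164 mm, so A is larger.
Final answer: A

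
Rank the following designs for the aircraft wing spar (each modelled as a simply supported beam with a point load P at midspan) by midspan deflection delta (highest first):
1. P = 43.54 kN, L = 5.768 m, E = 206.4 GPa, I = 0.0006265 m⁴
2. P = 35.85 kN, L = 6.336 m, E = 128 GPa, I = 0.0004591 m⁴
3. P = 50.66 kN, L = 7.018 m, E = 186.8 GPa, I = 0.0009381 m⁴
Model: a simply supported beam with a point load P at midspan, so delta = (P·L^3) / (48·E·I) (SI units).
  Case 1: delta = (43540 × 5.768^3) / (48 × (2.064 × 10¹¹) × 0.0006265) = 0.001346 m = 1.346 mm
  Case 2: delta = (35850 × 6.336^3) / (48 × (1.28 × 10¹¹) × 0.0004591) = 0.003233 m = 3.233 mm
  Case 3: delta = (50660 × 7.018^3) / (48 × (1.868 × 10¹¹) × 0.0009381) = 0.002082 m = 2.082 mm
Ordering: 3.233 mm (case 2) > 2.082 mm (case 3) > 1.346 mm (case 1)
Final answer: 2, 3, 1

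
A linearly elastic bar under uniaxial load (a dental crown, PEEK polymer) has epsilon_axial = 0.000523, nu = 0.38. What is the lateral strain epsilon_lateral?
Model: a linearly elastic bar under uniaxial load, so epsilon_lateral = -nu·epsilon_axial.
Substitute:
  epsilon_lateral = -(0.38 × 0.000523)
  epsilon_lateral = -0.0001987
Final answer: epsilon_lateral = -0.0001987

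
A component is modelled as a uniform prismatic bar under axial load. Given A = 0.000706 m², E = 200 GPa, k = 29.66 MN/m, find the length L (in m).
Model: a uniform prismatic bar under axial load, so k = (A·E) / L.
Solve for L: L = (A·E) / k.
Convert to SI units:
  E = 200 GPa = 2 × 10¹¹ Pa
  k = 29.66 MN/m = 2.966 × 10⁷ N/m
Substitute:
  L = (0.000706 × (2 × 10¹¹)) / (2.966 × 10⁷)
  L = 4.761 m
Final answer: L = 4.761 m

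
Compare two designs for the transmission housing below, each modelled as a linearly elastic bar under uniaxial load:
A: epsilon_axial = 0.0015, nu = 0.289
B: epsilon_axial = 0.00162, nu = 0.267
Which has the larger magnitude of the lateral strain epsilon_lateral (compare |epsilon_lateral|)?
Model: a linearly elastic bar under uniaxial load, so epsilon_lateral = -nu·epsilon_axial (SI units).
  A: epsilon_lateral = -(0.289 × 0.0015) = -0.0004335
  B: epsilon_lateral = -(0.267 × 0.00162) = -0.0004325
|epsilon_lateral|: A = 0.0004335, B = 0.0004325, so A is larger in magnitude.
Final answer: A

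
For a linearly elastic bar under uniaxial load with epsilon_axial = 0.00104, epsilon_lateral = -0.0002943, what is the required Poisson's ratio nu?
Model: a linearly elastic bar under uniaxial load, so epsilon_lateral = -nu·epsilon_axial.
Solve for nu: nu = -epsilon_lateral / epsilon_axial.
Substitute:
  nu = -(-0.0002943) / 0.00104
  nu = 0.283
Final answer: nu = 0.283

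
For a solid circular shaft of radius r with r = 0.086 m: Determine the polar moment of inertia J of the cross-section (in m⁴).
Model: a solid circular shaft of radius r, so J = (π·r^4) / 2.
Substitute:
  J = (π × 0.086^4) / 2
  J = 8.592 × 10⁻⁵ m⁴
Final answer: J = 8.592 × 10⁻⁵ m⁴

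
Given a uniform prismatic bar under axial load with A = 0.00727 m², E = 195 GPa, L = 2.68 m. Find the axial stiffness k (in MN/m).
Model: a uniform prismatic bar under axial load, so k = (A·E) / L.
Convert to SI units:
  E = 195 GPa = 1.95 × 10¹¹ Pa
Substitute:
  k = (0.00727 × (1.95 × 10¹¹)) / 2.68
  k = 5.29 × 10⁸ N/m
Convert: k = 5.29 × 10⁸ N/m = 529 MN/m
Final answer: k = 529 MN/m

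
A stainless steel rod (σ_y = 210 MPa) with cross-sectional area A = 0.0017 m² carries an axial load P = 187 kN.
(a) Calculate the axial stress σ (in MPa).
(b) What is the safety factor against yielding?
(a) Axial stress σ = P/A. Convert P = 187 kN = 187000 N.
  σ = 187000 / 0.0017 = 1.1 × 10⁸ Pa = 110 MPa
(b) Safety factor SF = σ_y/σ = 210 / 110 = 1.909
Final answer: (a) σ = 110 MPa, (b) SF = 1.909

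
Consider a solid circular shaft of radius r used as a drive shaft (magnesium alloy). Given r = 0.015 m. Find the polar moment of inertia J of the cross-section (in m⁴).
Model: a solid circular shaft of radius r, so J = (π·r^4) / 2.
Substitute:
  J = (π × 0.015^4) / 2
  J = 7.952 × 10⁻⁸ m⁴
Final answer: J = 7.952 × 10⁻⁸ m⁴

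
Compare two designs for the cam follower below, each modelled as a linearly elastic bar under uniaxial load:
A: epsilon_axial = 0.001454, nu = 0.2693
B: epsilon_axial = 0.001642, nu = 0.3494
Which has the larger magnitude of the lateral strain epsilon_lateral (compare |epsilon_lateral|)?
Model: a linearly elastic bar under uniaxial load, so epsilon_lateral = -nu·epsilon_axial (SI units).
  A: epsilon_lateral = -(0.2693 × 0.001454) = -0.0003916
  B: epsilon_lateral = -(0.3494 × 0.001642) = -0.0005737
|epsilon_lateral|: A = 0.0003916, B = 0.0005737, so B is larger in magnitude.
Final answer: B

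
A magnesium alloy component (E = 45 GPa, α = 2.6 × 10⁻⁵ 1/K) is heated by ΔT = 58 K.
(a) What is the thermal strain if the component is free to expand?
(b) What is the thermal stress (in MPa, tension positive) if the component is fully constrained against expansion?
(a) Free thermal strain ε_th = α·ΔT = (2.6 × 10⁻⁵) × 58 = 0.001508
(b) Fully constrained, the expansion is suppressed, so σ = -E·α·ΔT. Convert E = 45 GPa = 4.5 × 10¹⁰ Pa.
  σ = -(4.5 × 10¹⁰) × (2.6 × 10⁻⁵) × 58 = -6.786 × 10⁷ Pa = -67.86 MPa (compressive)
Final answer: (a) ε_th = 0.001508, (b) σ = -67.86 MPa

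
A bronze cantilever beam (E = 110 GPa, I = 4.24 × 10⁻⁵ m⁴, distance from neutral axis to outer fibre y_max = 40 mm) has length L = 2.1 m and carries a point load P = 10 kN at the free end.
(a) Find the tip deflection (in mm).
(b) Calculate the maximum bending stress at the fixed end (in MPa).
(a) Tip deflection of a cantilever with an end point load: δ = P·L^3 / (3·E·I). Convert P = 10 kN = 10000 N, E = 110 GPa = 1.1 × 10¹¹ Pa.
  δ = (10000 × 2.1^3) / (3 × (1.1 × 10¹¹) × (4.24 × 10⁻⁵)) = 0.006619 m = 6.619 mm
(b) Maximum bending moment at the fixed end: M = P·L = 10000 × 2.1 = 21000 N·m. Convert y_max = 40 mm = 0.04 m.
  σ = M·y_max / I = (21000 × 0.04) / (4.24 × 10⁻⁵) = 1.981 × 10⁷ Pa = 19.81 MPa
Final answer: (a) δ = 6.619 mm, (b) σ = 19.81 MPa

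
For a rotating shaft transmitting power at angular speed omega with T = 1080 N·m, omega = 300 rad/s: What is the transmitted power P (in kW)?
Model: a rotating shaft transmitting power at angular speed omega, so P = T·omega.
Substitute:
  P = 1080 × 300
  P = 324000 W
Convert: P = 324000 W = 324 kW
Final answer: P = 324 kW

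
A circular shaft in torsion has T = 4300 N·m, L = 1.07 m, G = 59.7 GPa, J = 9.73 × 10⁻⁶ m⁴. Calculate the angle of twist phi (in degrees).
Model: a circular shaft in torsion, so phi = (T·L) / (G·J).
Convert to SI units:
  G = 59.7 GPa = 5.97 × 10¹⁰ Pa
Substitute:
  phi = (4300 × 1.07) / ((5.97 × 10¹⁰) × (9.73 × 10⁻⁶))
  phi = 0.007921 rad
Convert to degrees: phi = 0.007921 × 180/π = 0.4538°
Final answer: phi = 0.4538°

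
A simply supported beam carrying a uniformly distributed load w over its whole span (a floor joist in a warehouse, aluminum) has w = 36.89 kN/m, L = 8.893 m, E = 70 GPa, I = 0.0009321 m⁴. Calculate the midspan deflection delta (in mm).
Model: a simply supported beam carrying a uniformly distributed load w over its whole span, so delta = (5·w·L^4) / (384·E·I).
Convert to SI units:
  w = 36.89 kN/m = 36890 N/m
  E = 70 GPa = 7 × 10¹⁰ Pa
Substitute:
  delta = (5 × 36890 × 8.893^4) / (384 × (7 × 10¹⁰) × 0.0009321)
  delta = 0.04604 m
Convert: delta = 0.04604 m = 46.04 mm
Final answer: delta = 46.04 mm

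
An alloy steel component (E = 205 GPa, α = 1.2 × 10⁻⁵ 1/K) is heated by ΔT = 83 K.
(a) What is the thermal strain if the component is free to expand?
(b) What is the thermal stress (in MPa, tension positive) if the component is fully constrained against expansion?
(a) Free thermal strain ε_th = α·ΔT = (1.2 × 10⁻⁵) × 83 = 0.000996
(b) Fully constrained, the expansion is suppressed, so σ = -E·α·ΔT. Convert E = 205 GPa = 2.05 × 10¹¹ Pa.
  σ = -(2.05 × 10¹¹) × (1.2 × 10⁻⁵) × 83 = -2.042 × 10⁸ Pa = -204.2 MPa (compressive)
Final answer: (a) ε_th = 0.000996, (b) σ = -204.2 MPa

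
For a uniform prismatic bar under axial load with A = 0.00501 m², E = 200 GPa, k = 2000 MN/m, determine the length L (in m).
Model: a uniform prismatic bar under axial load, so k = (A·E) / L.
Solve for L: L = (A·E) / k.
Convert to SI units:
  E = 200 GPa = 2 × 10¹¹ Pa
  k = 2000 MN/m = 2 × 10⁹ N/m
Substitute:
  L = (0.00501 × (2 × 10¹¹)) / (2 × 10⁹)
  L = 0.501 m
Final answer: L = 0.501 m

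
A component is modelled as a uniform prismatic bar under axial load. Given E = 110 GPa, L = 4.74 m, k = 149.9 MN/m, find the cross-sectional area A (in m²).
Model: a uniform prismatic bar under axial load, so k = (A·E) / L.
Solve for A: A = (k·L) / E.
Convert to SI units:
  E = 110 GPa = 1.1 × 10¹¹ Pa
  k = 149.9 MN/m = 1.499 × 10⁸ N/m
Substitute:
  A = ((1.499 × 10⁸) × 4.74) / (1.1 × 10¹¹)
  A = 0.006459 m²
Final answer: A = 0.006459 m²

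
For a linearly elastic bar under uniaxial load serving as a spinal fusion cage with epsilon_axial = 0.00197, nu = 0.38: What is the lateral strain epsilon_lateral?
Model: a linearly elastic bar under uniaxial load, so epsilon_lateral = -nu·epsilon_axial.
Substitute:
  epsilon_lateral = -(0.38 × 0.00197)
  epsilon_lateral = -0.0007486
Final answer: epsilon_lateral = -0.0007486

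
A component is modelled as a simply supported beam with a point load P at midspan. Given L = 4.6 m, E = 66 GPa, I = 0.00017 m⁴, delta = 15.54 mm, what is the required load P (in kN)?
Model: a simply supported beam with a point load P at midspan, so delta = (P·L^3) / (48·E·I).
Solve for P: P = (48·delta·E·I) / L^3.
Convert to SI units:
  E = 66 GPa = 6.6 × 10¹⁰ Pa
  delta = 15.54 mm = 0.01554 m
Substitute:
  P = (48 × 0.01554 × (6.6 × 10¹⁰) × 0.00017) / 4.6^3
  P = 85980 N
Convert: P = 85980 N = 85.98 kN
Final answer: P = 85.98 kN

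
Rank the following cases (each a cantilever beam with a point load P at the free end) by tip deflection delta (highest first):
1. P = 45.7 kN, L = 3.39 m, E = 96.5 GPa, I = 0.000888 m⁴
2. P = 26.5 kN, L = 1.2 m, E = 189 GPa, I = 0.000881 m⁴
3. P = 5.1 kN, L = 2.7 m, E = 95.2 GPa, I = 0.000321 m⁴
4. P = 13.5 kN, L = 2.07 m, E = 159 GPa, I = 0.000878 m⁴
Model: a cantilever beam with a point load P at the free end, so delta = (P·L^3) / (3·E·I) (SI units).
  Case 1: delta = (45700 × 3.39^3) / (3 × (9.65 × 10¹⁰) × 0.000888) = 0.006926 m = 6.926 mm
  Case 2: delta = (26500 × 1.2^3) / (3 × (1.89 × 10¹¹) × 0.000881) = 9.167 × 10⁻⁵ m = 0.09167 mm
  Case 3: delta = (5100 × 2.7^3) / (3 × (9.52 × 10¹⁰) × 0.000321) = 0.001095 m = 1.095 mm
  Case 4: delta = (13500 × 2.07^3) / (3 × (1.59 × 10¹¹) × 0.000878) = 0.0002859 m = 0.2859 mm
Ordering: 6.926 mm (case 1) > 1.095 mm (case 3) > 0.2859 mm (case 4) > 0.09167 mm (case 2)
Final answer: 1, 3, 4, 2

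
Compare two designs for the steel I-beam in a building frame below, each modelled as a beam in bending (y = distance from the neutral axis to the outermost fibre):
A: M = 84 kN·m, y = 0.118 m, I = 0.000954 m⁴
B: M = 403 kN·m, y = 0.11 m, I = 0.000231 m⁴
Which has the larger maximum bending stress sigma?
Model: a beam in bending (y = distance from the neutral axis to the outermost fibre), so sigma = (M·y) / I (SI units).
  A: sigma = (84000 × 0.118) / 0.000954 = 1.039 × 10⁷ Pa = 10.39 MPa
  B: sigma = (403000 × 0.11) / 0.000231 = 1.919 × 10⁸ Pa = 191.9 MPa
191.9 MPa > 10.39 MPa, so B is larger.
Final answer: B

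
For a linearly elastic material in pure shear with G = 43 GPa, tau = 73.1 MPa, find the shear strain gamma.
Model: a linearly elastic material in pure shear, so tau = G·gamma.
Solve for gamma: gamma = tau / G.
Convert to SI units:
  G = 43 GPa = 4.3 × 10¹⁰ Pa
  tau = 73.1 MPa = 7.31 × 10⁷ Pa
Substitute:
  gamma = (7.31 × 10⁷) / (4.3 × 10¹⁰)
  gamma = 0.0017
Final answer: gamma = 0.0017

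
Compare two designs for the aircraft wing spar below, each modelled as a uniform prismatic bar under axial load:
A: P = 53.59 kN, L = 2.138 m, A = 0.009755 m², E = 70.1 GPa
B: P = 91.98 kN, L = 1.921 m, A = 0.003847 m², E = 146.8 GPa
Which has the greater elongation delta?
Model: a uniform prismatic bar under axial load, so delta = (P·L) / (A·E) (SI units).
  A: delta = (53590 × 2.138) / (0.009755 × (7.01 × 10¹⁰)) = 0.0001676 m = 0.1676 mm
  B: delta = (91980 × 1.921) / (0.003847 × (1.468 × 10¹¹)) = 0.0003129 m = 0.3129 mm
0.3129 mm > 0.1676 mm, so B is larger.
Final answer: B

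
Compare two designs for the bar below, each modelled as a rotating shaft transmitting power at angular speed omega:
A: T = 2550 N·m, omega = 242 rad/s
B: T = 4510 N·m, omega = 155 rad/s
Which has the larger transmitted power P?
Model: a rotating shaft transmitting power at angular speed omega, so P = T·omega (SI units).
  A: P = 2550 × 242 = 617100 W = 617.1 kW
  B: P = 4510 × 155 = 699000 W = 699 kW
699 kW > 617.1 kW, so B is larger.
Final answer: B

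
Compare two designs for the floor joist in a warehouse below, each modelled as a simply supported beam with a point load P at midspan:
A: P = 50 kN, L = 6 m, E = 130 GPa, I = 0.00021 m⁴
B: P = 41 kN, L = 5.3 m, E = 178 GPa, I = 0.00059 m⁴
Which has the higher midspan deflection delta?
Model: a simply supported beam with a point load P at midspan, so delta = (P·L^3) / (48·E·I) (SI units).
  A: delta = (50000 × 6^3) / (48 × (1.3 × 10¹¹) × 0.00021) = 0.008242 m = 8.242 mm
  B: delta = (41000 × 5.3^3) / (48 × (1.78 × 10¹¹) × 0.00059) = 0.001211 m = 1.211 mm
8.242 mm > 1.211 mm, so A is larger.
Final answer: A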